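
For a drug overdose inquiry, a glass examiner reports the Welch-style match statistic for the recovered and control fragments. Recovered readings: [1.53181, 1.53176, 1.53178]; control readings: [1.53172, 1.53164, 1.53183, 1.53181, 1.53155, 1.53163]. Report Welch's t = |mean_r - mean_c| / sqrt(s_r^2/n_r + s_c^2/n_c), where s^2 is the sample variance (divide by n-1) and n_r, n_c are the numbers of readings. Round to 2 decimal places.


Welch's t-criterion for glass RI comparison:
Recovered mean = sum / n_r = 4.59535 / 3 = 1.5317833
Control mean = sum / n_c = 9.19018 / 6 = 1.5316967
Recovered sample variance s_r^2 = 6.33333e-10
Control sample variance s_c^2 = 1.20667e-08
Welch SE (unpooled) = sqrt(s_r^2/n_r + s_c^2/n_c) = sqrt(2.11111e-10 + 2.01111e-09) = sqrt(2.22222e-09) = 4.71404e-05
|mean_r - mean_c| = 8.66667e-05
t = 8.66667e-05 / 4.71404e-05 = 1.84

1.84


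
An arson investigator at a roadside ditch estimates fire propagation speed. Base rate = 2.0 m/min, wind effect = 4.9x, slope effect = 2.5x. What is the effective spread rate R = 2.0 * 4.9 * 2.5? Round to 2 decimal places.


Fire spread rate calculation:
R = R0 * wind_factor * slope_factor
= 2.0 * 4.9 * 2.5
= 9.8 * 2.5
= 24.50 m/min

24.50


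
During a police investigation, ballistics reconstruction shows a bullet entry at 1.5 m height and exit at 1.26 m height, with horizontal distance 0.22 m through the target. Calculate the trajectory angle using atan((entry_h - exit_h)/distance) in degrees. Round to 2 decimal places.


Bullet trajectory angle:
Height difference = 1.5 - 1.26 = 0.24 m
angle = atan(0.24 / 0.22)
angle = atan(1.090909)
angle = 47.49 degrees

47.49


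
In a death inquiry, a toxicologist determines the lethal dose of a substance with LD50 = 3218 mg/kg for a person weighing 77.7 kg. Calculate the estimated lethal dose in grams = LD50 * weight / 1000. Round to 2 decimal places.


Lethal dose calculation:
Lethal dose = LD50 * body_weight / 1000
= 3218 * 77.7 / 1000
= 250038.6 / 1000
= 250.04 g

250.04


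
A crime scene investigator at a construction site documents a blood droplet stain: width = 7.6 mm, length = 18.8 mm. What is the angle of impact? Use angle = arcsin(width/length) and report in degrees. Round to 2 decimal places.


Blood spatter impact angle calculation:
width / length = 7.6 / 18.8 = 0.404255
angle = arcsin(0.404255)
angle = 23.84 degrees

23.84


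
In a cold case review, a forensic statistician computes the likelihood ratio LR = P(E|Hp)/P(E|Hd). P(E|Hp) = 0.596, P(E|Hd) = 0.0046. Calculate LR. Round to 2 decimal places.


Likelihood ratio calculation:
LR = P(E|Hp) / P(E|Hd)
LR = 0.596 / 0.0046
LR = 129.57

129.57


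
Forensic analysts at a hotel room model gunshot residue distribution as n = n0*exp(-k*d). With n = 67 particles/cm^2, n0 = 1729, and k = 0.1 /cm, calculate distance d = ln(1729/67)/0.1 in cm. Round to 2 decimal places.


GSR distance calculation:
n0/n = 1729 / 67 = 25.80597
ln(n0/n) = 3.250606
d = 3.250606 / 0.1 = 32.51 cm

32.51


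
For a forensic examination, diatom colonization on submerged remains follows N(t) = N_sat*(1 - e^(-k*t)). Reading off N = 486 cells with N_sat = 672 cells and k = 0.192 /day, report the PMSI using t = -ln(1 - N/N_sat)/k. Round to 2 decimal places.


PMSI from diatom colonization curve:
N / N_sat = 486 / 672 = 0.723214
1 - N/N_sat = 0.276786
ln(1 - N/N_sat) = -1.284511
t = -ln(1 - N/N_sat) / k = -(-1.284511) / 0.192 = 6.69 days

6.69


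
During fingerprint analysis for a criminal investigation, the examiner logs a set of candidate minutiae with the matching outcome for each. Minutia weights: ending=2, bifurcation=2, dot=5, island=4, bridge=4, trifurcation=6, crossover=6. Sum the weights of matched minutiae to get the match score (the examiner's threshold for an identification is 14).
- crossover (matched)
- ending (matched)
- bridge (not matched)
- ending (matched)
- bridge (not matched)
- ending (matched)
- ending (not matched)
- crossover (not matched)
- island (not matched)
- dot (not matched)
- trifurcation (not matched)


Weighted minutiae match score:
  crossover: matched, +6 (running total 6)
  ending: matched, +2 (running total 8)
  bridge: not matched, +0
  ending: matched, +2 (running total 10)
  bridge: not matched, +0
  ending: matched, +2 (running total 12)
  ending: not matched, +0
  crossover: not matched, +0
  island: not matched, +0
  dot: not matched, +0
  trifurcation: not matched, +0
Total score = 12
Threshold = 14; verdict = inconclusive

12


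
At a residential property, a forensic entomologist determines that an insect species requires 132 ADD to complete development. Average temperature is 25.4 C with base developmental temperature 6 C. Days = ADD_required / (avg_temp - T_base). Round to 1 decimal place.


Insect development time:
Effective temperature = avg_temp - T_base = 25.4 - 6 = 19.4 C
Days = ADD / effective_temp = 132 / 19.4 = 6.8 days

6.8


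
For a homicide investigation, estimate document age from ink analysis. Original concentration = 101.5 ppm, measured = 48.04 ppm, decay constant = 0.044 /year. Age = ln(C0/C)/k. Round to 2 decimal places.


Document age estimation:
C0/C = 101.5 / 48.04 = 2.112823
ln(C0/C) = 0.748025
t = 0.748025 / 0.044 = 17.00 years

17.00


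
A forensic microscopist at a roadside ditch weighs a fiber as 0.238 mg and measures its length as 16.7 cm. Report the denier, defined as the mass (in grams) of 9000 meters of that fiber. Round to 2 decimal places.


Denier calculation:
Mass in grams = 0.238 mg / 1000 = 0.000238 g
Length in meters = 16.7 cm / 100 = 0.167 m
Linear density = mass / length = 0.000238 / 0.167 = 0.00142515 g/m
Denier = (g/m) * 9000 = 0.00142515 * 9000 = 12.83

12.83


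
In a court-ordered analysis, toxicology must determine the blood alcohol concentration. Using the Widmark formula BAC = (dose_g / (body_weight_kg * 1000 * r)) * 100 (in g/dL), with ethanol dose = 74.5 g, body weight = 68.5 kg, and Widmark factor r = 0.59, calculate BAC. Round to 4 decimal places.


Applying the Widmark formula:
BAC = (dose_g / (body_wt * 1000 * r)) * 100
Denominator = 68.5 * 1000 * 0.59 = 40415
BAC = (74.5 / 40415) * 100
BAC = 0.1843 g/dL

0.1843


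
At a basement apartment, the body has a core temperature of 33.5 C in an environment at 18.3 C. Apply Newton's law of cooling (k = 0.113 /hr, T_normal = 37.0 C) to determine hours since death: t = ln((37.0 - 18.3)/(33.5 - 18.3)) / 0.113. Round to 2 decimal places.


Using Newton's law of cooling:
t = ln((T_normal - T_ambient) / (T_body - T_ambient)) / k
T_normal - T_ambient = 18.7
T_body - T_ambient = 15.2
Ratio = 1.230263
ln(ratio) = 0.207228
t = 0.207228 / 0.113 = 1.83 hours

1.83


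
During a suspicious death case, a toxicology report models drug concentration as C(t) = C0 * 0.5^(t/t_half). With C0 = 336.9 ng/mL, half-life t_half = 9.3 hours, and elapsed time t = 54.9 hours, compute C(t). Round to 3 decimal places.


Drug concentration decay:
Number of half-lives = t / t_half = 54.9 / 9.3 = 5.903226
Decay factor = 0.5^5.903226 = 0.01670906
C(t) = 336.9 * 0.01670906 = 5.629 ng/mL

5.629


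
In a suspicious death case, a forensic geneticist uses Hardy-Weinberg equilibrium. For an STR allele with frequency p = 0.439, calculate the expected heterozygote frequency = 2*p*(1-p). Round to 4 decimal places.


Hardy-Weinberg heterozygote frequency:
q = 1 - p = 1 - 0.439 = 0.561
2pq = 2 * 0.439 * 0.561 = 0.4926

0.4926


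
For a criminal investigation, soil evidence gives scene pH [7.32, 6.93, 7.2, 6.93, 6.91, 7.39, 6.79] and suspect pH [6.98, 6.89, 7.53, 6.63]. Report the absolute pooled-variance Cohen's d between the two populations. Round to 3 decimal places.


Pooled-variance Cohen's d for soil pH comparison:
Scene mean = 49.47 / 7 = 7.067143
Suspect mean = 28.03 / 4 = 7.0075
Scene sample variance s_s^2 = 0.054157
Suspect sample variance s_c^2 = 0.143358
Pooled variance = ((n_s-1)*s_s^2 + (n_c-1)*s_c^2) / (n_s + n_c - 2) = 0.083891
Pooled SD = sqrt(0.083891) = 0.289639
Mean difference = 0.059643
|d| = |0.059643| / 0.289639 = 0.206

0.206


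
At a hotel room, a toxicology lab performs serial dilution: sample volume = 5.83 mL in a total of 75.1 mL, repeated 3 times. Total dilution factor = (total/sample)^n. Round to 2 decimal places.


Dilution factor calculation:
Single dilution = V_total / V_sample = 75.1 / 5.83 ≈ 12.881647
Number of dilutions = 3
Total DF = (75.1 / 5.83)^3 (full precision, rounded at the end) = 2137.54

2137.54


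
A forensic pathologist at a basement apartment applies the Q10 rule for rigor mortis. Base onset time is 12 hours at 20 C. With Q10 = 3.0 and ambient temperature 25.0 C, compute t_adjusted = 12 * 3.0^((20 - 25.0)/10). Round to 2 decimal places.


Rigor mortis time adjustment:
Exponent = (T_ref - T_actual) / 10 = (20 - 25.0) / 10 = -0.5
Q10 factor = 3.0^-0.5 = 0.57735
t_adjusted = 12 * 0.57735 = 6.93 hours

6.93


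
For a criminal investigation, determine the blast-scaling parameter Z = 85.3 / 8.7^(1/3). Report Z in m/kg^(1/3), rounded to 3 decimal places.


Scaled distance calculation:
W^(1/3) = 8.7^(1/3) = 2.05671
Z = R / W^(1/3) = 85.3 / 2.05671
Z = 41.474 m/kg^(1/3)

41.474


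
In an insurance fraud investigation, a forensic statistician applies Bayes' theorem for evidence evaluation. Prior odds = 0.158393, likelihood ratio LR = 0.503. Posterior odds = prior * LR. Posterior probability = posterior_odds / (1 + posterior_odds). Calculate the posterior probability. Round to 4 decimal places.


Bayesian evidence evaluation:
Posterior odds = prior_odds * LR = 0.158393 * 0.503 = 0.07967168
Posterior probability = posterior_odds / (1 + posterior_odds)
= 0.07967168 / (1 + 0.07967168)
= 0.07967168 / 1.07967168
= 0.0738

0.0738


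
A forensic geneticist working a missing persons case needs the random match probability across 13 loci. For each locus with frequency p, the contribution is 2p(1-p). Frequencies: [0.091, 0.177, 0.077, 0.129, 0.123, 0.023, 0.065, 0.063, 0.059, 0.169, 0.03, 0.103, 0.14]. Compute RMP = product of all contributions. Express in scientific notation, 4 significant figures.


Computing RMP for 13 loci:
Locus 1: 2 * 0.091 * 0.909 = 0.165438
Locus 2: 2 * 0.177 * 0.823 = 0.291342
Locus 3: 2 * 0.077 * 0.923 = 0.142142
Locus 4: 2 * 0.129 * 0.871 = 0.224718
Locus 5: 2 * 0.123 * 0.877 = 0.215742
Locus 6: 2 * 0.023 * 0.977 = 0.044942
Locus 7: 2 * 0.065 * 0.935 = 0.12155
Locus 8: 2 * 0.063 * 0.937 = 0.118062
Locus 9: 2 * 0.059 * 0.941 = 0.111038
Locus 10: 2 * 0.169 * 0.831 = 0.280878
Locus 11: 2 * 0.03 * 0.97 = 0.0582
Locus 12: 2 * 0.103 * 0.897 = 0.184782
Locus 13: 2 * 0.14 * 0.86 = 0.2408
RMP = 1.730e-11

1.730e-11


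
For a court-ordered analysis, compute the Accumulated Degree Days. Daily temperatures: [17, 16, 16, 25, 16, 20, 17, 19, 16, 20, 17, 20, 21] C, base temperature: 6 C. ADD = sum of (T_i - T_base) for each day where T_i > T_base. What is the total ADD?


Computing ADD day by day:
Day 1: max(0, 17 - 6) = 11
Day 2: max(0, 16 - 6) = 10
Day 3: max(0, 16 - 6) = 10
Day 4: max(0, 25 - 6) = 19
Day 5: max(0, 16 - 6) = 10
Day 6: max(0, 20 - 6) = 14
Day 7: max(0, 17 - 6) = 11
Day 8: max(0, 19 - 6) = 13
Day 9: max(0, 16 - 6) = 10
Day 10: max(0, 20 - 6) = 14
Day 11: max(0, 17 - 6) = 11
Day 12: max(0, 20 - 6) = 14
Day 13: max(0, 21 - 6) = 15
Total ADD = 162

162


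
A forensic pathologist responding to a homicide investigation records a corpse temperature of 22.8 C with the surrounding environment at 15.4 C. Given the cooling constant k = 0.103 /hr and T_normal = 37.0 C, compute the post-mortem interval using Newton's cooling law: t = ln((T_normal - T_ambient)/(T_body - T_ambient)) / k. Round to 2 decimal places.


Using Newton's law of cooling:
t = ln((T_normal - T_ambient) / (T_body - T_ambient)) / k
T_normal - T_ambient = 21.6
T_body - T_ambient = 7.4
Ratio = 2.918919
ln(ratio) = 1.071213
t = 1.071213 / 0.103 = 10.40 hours

10.40


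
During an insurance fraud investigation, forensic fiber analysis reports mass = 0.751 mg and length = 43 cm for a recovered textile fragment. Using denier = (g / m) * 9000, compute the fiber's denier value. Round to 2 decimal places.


Denier calculation:
Mass in grams = 0.751 mg / 1000 = 0.000751 g
Length in meters = 43 cm / 100 = 0.43 m
Linear density = mass / length = 0.000751 / 0.43 = 0.00174651 g/m
Denier = (g/m) * 9000 = 0.00174651 * 9000 = 15.72

15.72


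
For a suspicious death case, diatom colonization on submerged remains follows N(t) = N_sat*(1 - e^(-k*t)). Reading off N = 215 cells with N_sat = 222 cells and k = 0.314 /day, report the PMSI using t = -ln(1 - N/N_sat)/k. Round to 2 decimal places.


PMSI from diatom colonization curve:
N / N_sat = 215 / 222 = 0.968468
1 - N/N_sat = 0.031532
ln(1 - N/N_sat) = -3.456752
t = -ln(1 - N/N_sat) / k = -(-3.456752) / 0.314 = 11.01 days

11.01


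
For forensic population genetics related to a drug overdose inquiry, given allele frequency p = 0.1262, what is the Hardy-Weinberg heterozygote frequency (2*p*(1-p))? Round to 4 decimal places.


Hardy-Weinberg heterozygote frequency:
q = 1 - p = 1 - 0.1262 = 0.8738
2pq = 2 * 0.1262 * 0.8738 = 0.2205

0.2205


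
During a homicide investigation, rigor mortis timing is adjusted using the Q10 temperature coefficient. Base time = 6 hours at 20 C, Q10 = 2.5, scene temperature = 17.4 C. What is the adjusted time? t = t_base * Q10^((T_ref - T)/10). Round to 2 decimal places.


Rigor mortis time adjustment:
Exponent = (T_ref - T_actual) / 10 = (20 - 17.4) / 10 = 0.26
Q10 factor = 2.5^0.26 = 1.26901
t_adjusted = 6 * 1.26901 = 7.61 hours

7.61


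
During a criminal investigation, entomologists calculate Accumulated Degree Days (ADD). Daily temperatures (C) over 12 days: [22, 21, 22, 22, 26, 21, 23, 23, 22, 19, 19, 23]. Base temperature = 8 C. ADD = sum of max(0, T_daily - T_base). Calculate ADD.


Computing ADD day by day:
Day 1: max(0, 22 - 8) = 14
Day 2: max(0, 21 - 8) = 13
Day 3: max(0, 22 - 8) = 14
Day 4: max(0, 22 - 8) = 14
Day 5: max(0, 26 - 8) = 18
Day 6: max(0, 21 - 8) = 13
Day 7: max(0, 23 - 8) = 15
Day 8: max(0, 23 - 8) = 15
Day 9: max(0, 22 - 8) = 14
Day 10: max(0, 19 - 8) = 11
Day 11: max(0, 19 - 8) = 11
Day 12: max(0, 23 - 8) = 15
Total ADD = 167

167


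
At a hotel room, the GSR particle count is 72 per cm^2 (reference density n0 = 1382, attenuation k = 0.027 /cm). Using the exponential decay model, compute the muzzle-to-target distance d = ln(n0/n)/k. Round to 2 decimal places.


GSR distance calculation:
n0/n = 1382 / 72 = 19.194444
ln(n0/n) = 2.954621
d = 2.954621 / 0.027 = 109.43 cm

109.43


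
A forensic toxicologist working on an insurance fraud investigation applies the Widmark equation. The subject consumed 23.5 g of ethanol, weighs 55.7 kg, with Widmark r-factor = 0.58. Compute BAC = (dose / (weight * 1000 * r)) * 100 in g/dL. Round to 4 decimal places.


Applying the Widmark formula:
BAC = (dose_g / (body_wt * 1000 * r)) * 100
Denominator = 55.7 * 1000 * 0.58 = 32306
BAC = (23.5 / 32306) * 100
BAC = 0.0727 g/dL

0.0727


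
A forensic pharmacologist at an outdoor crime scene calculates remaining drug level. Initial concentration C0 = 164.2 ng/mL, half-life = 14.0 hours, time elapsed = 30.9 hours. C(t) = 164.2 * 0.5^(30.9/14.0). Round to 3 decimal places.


Drug concentration decay:
Number of half-lives = t / t_half = 30.9 / 14.0 = 2.207143
Decay factor = 0.5^2.207143 = 0.21656275
C(t) = 164.2 * 0.21656275 = 35.560 ng/mL

35.560


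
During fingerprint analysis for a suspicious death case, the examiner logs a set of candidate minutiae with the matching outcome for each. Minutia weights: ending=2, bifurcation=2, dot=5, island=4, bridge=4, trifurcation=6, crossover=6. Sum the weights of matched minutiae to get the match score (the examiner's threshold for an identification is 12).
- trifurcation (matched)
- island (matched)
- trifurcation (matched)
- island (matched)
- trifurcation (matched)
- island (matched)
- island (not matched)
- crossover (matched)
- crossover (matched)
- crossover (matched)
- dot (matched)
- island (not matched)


Weighted minutiae match score:
  trifurcation: matched, +6 (running total 6)
  island: matched, +4 (running total 10)
  trifurcation: matched, +6 (running total 16)
  island: matched, +4 (running total 20)
  trifurcation: matched, +6 (running total 26)
  island: matched, +4 (running total 30)
  island: not matched, +0
  crossover: matched, +6 (running total 36)
  crossover: matched, +6 (running total 42)
  crossover: matched, +6 (running total 48)
  dot: matched, +5 (running total 53)
  island: not matched, +0
Total score = 53
Threshold = 12; verdict = identification

53


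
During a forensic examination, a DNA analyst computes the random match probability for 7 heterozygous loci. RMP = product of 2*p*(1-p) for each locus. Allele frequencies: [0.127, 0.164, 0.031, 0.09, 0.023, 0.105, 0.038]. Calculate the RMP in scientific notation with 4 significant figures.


Computing RMP for 7 loci:
Locus 1: 2 * 0.127 * 0.873 = 0.221742
Locus 2: 2 * 0.164 * 0.836 = 0.274208
Locus 3: 2 * 0.031 * 0.969 = 0.060078
Locus 4: 2 * 0.09 * 0.91 = 0.1638
Locus 5: 2 * 0.023 * 0.977 = 0.044942
Locus 6: 2 * 0.105 * 0.895 = 0.18795
Locus 7: 2 * 0.038 * 0.962 = 0.073112
RMP = 3.695e-07

3.695e-07


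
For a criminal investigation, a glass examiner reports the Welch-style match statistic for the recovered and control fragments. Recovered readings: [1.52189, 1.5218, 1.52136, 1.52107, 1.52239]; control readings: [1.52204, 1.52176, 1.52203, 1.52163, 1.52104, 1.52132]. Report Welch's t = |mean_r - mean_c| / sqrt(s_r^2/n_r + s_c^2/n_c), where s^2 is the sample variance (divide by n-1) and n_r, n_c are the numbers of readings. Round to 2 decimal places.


Welch's t-criterion for glass RI comparison:
Recovered mean = sum / n_r = 7.60851 / 5 = 1.521702
Control mean = sum / n_c = 9.12982 / 6 = 1.5216367
Recovered sample variance s_r^2 = 2.5867e-07
Control sample variance s_c^2 = 1.57787e-07
Welch SE (unpooled) = sqrt(s_r^2/n_r + s_c^2/n_c) = sqrt(5.1734e-08 + 2.62978e-08) = sqrt(7.80318e-08) = 0.000279342
|mean_r - mean_c| = 6.53333e-05
t = 6.53333e-05 / 0.000279342 = 0.23

0.23


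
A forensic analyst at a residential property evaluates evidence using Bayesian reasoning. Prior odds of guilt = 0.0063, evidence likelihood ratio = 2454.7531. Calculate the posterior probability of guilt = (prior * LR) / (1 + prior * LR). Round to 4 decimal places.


Bayesian evidence evaluation:
Posterior odds = prior_odds * LR = 0.0063 * 2454.7531 = 15.46494
Posterior probability = posterior_odds / (1 + posterior_odds)
= 15.46494 / (1 + 15.46494)
= 15.46494 / 16.46494
= 0.9393

0.9393


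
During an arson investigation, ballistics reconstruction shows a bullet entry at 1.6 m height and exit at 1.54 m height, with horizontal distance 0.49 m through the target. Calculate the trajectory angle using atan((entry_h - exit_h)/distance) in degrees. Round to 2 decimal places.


Bullet trajectory angle:
Height difference = 1.6 - 1.54 = 0.06 m
angle = atan(0.06 / 0.49)
angle = atan(0.122449)
angle = 6.98 degrees

6.98


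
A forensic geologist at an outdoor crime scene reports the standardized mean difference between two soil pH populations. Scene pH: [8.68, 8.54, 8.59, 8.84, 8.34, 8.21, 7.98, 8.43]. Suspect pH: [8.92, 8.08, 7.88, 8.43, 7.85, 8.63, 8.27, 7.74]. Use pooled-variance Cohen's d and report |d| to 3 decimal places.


Pooled-variance Cohen's d for soil pH comparison:
Scene mean = 67.61 / 8 = 8.45125
Suspect mean = 65.8 / 8 = 8.225
Scene sample variance s_s^2 = 0.074812
Suspect sample variance s_c^2 = 0.172429
Pooled variance = ((n_s-1)*s_s^2 + (n_c-1)*s_c^2) / (n_s + n_c - 2) = 0.123621
Pooled SD = sqrt(0.123621) = 0.351598
Mean difference = 0.22625
|d| = |0.22625| / 0.351598 = 0.643

0.643


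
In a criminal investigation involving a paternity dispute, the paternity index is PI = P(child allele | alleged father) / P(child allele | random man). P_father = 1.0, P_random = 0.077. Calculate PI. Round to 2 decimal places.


Paternity Index calculation:
PI = P(allele|father) / P(allele|random)
PI = 1.0 / 0.077
PI = 12.99

12.99


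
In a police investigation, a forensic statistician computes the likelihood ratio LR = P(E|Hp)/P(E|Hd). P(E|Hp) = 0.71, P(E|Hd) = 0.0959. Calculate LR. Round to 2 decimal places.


Likelihood ratio calculation:
LR = P(E|Hp) / P(E|Hd)
LR = 0.71 / 0.0959
LR = 7.40

7.40


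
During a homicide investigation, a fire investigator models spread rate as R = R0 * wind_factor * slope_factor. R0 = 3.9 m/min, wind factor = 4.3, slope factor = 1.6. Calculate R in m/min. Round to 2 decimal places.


Fire spread rate calculation:
R = R0 * wind_factor * slope_factor
= 3.9 * 4.3 * 1.6
= 16.77 * 1.6
= 26.83 m/min

26.83


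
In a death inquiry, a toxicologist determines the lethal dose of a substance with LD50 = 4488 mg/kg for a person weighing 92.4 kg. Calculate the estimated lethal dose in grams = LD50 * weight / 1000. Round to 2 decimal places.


Lethal dose calculation:
Lethal dose = LD50 * body_weight / 1000
= 4488 * 92.4 / 1000
= 414691.2 / 1000
= 414.69 g

414.69


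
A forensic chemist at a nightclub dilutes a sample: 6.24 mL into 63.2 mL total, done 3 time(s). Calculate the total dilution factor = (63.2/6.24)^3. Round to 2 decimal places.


Dilution factor calculation:
Single dilution = V_total / V_sample = 63.2 / 6.24 ≈ 10.128205
Number of dilutions = 3
Total DF = (63.2 / 6.24)^3 (full precision, rounded at the end) = 1038.96

1038.96


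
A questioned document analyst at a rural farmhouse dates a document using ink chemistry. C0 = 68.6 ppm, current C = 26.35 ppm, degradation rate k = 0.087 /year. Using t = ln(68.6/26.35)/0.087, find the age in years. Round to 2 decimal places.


Document age estimation:
C0/C = 68.6 / 26.35 = 2.603416
ln(C0/C) = 0.956824
t = 0.956824 / 0.087 = 11.00 years

11.00


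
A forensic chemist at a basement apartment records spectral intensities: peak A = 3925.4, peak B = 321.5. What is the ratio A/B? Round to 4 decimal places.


Spectral peak ratio:
Peak A = 3925.4 counts
Peak B = 321.5 counts
Ratio = 3925.4 / 321.5 = 12.2096

12.2096


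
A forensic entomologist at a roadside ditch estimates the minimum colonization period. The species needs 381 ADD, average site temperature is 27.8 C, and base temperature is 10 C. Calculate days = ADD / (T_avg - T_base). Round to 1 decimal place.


Insect development time:
Effective temperature = avg_temp - T_base = 27.8 - 10 = 17.8 C
Days = ADD / effective_temp = 381 / 17.8 = 21.4 days

21.4


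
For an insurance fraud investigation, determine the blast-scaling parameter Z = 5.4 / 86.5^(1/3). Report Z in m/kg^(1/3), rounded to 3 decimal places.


Scaled distance calculation:
W^(1/3) = 86.5^(1/3) = 4.422543
Z = R / W^(1/3) = 5.4 / 4.422543
Z = 1.221 m/kg^(1/3)

1.221


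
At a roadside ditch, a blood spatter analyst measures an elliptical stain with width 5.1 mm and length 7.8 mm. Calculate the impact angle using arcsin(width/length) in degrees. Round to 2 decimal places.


Blood spatter impact angle calculation:
width / length = 5.1 / 7.8 = 0.653846
angle = arcsin(0.653846)
angle = 40.83 degrees

40.83


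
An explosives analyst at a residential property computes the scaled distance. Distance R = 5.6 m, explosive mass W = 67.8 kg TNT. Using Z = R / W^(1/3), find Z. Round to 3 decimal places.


Scaled distance calculation:
W^(1/3) = 67.8^(1/3) = 4.07765
Z = R / W^(1/3) = 5.6 / 4.07765
Z = 1.373 m/kg^(1/3)

1.373


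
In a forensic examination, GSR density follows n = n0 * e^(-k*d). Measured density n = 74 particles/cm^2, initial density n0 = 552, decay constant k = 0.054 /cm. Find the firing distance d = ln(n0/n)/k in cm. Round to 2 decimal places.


GSR distance calculation:
n0/n = 552 / 74 = 7.459459
ln(n0/n) = 2.009483
d = 2.009483 / 0.054 = 37.21 cm

37.21


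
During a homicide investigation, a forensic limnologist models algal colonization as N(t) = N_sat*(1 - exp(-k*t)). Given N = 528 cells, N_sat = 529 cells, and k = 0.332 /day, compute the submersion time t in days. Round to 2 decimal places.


PMSI from diatom colonization curve:
N / N_sat = 528 / 529 = 0.99811
1 - N/N_sat = 0.00189
ln(1 - N/N_sat) = -6.271178
t = -ln(1 - N/N_sat) / k = -(-6.271178) / 0.332 = 18.89 days

18.89


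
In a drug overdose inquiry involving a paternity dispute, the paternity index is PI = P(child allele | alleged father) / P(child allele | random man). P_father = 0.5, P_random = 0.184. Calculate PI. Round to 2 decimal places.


Paternity Index calculation:
PI = P(allele|father) / P(allele|random)
PI = 0.5 / 0.184
PI = 2.72

2.72


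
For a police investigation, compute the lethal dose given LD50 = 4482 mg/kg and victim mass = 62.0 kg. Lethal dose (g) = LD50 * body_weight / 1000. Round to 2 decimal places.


Lethal dose calculation:
Lethal dose = LD50 * body_weight / 1000
= 4482 * 62.0 / 1000
= 277884 / 1000
= 277.88 g

277.88


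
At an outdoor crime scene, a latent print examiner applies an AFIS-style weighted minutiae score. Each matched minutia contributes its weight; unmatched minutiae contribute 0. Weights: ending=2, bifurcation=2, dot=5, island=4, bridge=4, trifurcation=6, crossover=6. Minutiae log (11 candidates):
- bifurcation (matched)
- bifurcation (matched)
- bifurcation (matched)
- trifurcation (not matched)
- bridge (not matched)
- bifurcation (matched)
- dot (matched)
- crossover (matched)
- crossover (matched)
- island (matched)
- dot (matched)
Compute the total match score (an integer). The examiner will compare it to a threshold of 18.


Weighted minutiae match score:
  bifurcation: matched, +2 (running total 2)
  bifurcation: matched, +2 (running total 4)
  bifurcation: matched, +2 (running total 6)
  trifurcation: not matched, +0
  bridge: not matched, +0
  bifurcation: matched, +2 (running total 8)
  dot: matched, +5 (running total 13)
  crossover: matched, +6 (running total 19)
  crossover: matched, +6 (running total 25)
  island: matched, +4 (running total 29)
  dot: matched, +5 (running total 34)
Total score = 34
Threshold = 18; verdict = identification

34


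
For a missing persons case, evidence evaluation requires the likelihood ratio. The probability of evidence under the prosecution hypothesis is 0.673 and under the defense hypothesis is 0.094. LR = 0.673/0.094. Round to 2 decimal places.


Likelihood ratio calculation:
LR = P(E|Hp) / P(E|Hd)
LR = 0.673 / 0.094
LR = 7.16

7.16


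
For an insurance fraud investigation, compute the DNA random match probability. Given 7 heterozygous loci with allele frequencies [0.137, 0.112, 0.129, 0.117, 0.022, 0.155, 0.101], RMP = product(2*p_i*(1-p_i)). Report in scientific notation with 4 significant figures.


Computing RMP for 7 loci:
Locus 1: 2 * 0.137 * 0.863 = 0.236462
Locus 2: 2 * 0.112 * 0.888 = 0.198912
Locus 3: 2 * 0.129 * 0.871 = 0.224718
Locus 4: 2 * 0.117 * 0.883 = 0.206622
Locus 5: 2 * 0.022 * 0.978 = 0.043032
Locus 6: 2 * 0.155 * 0.845 = 0.26195
Locus 7: 2 * 0.101 * 0.899 = 0.181598
RMP = 4.471e-06

4.471e-06


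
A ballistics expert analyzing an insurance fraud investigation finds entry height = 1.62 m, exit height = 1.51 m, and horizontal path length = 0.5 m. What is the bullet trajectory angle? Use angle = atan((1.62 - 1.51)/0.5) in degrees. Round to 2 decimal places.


Bullet trajectory angle:
Height difference = 1.62 - 1.51 = 0.11 m
angle = atan(0.11 / 0.5)
angle = atan(0.22)
angle = 12.41 degrees

12.41


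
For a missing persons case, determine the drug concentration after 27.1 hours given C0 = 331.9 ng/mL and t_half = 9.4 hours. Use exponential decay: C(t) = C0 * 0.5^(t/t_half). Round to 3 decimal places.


Drug concentration decay:
Number of half-lives = t / t_half = 27.1 / 9.4 = 2.882979
Decay factor = 0.5^2.882979 = 0.13556165
C(t) = 331.9 * 0.13556165 = 44.993 ng/mL

44.993


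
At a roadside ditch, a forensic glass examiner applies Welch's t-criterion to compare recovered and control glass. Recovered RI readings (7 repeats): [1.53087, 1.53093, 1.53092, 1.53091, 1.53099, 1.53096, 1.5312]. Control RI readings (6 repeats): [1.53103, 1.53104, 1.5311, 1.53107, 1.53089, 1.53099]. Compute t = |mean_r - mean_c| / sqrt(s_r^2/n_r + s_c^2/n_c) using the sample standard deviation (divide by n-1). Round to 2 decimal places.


Welch's t-criterion for glass RI comparison:
Recovered mean = sum / n_r = 10.71678 / 7 = 1.5309686
Control mean = sum / n_c = 9.18612 / 6 = 1.53102
Recovered sample variance s_r^2 = 1.18476e-08
Control sample variance s_c^2 = 5.44e-09
Welch SE (unpooled) = sqrt(s_r^2/n_r + s_c^2/n_c) = sqrt(1.69252e-09 + 9.06667e-10) = sqrt(2.59919e-09) = 5.09823e-05
|mean_r - mean_c| = 5.14286e-05
t = 5.14286e-05 / 5.09823e-05 = 1.01

1.01


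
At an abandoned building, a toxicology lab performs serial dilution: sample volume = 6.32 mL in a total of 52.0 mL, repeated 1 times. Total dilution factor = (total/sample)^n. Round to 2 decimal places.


Dilution factor calculation:
Single dilution = V_total / V_sample = 52.0 / 6.32 ≈ 8.227848
Number of dilutions = 1
Total DF = (52.0 / 6.32)^1 (full precision, rounded at the end) = 8.23

8.23


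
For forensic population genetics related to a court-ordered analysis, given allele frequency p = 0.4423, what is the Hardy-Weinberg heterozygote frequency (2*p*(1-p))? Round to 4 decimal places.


Hardy-Weinberg heterozygote frequency:
q = 1 - p = 1 - 0.4423 = 0.5577
2pq = 2 * 0.4423 * 0.5577 = 0.4933

0.4933


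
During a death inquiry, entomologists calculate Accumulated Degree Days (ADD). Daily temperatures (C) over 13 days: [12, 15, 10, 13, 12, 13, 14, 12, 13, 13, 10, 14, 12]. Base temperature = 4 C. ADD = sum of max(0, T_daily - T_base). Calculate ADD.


Computing ADD day by day:
Day 1: max(0, 12 - 4) = 8
Day 2: max(0, 15 - 4) = 11
Day 3: max(0, 10 - 4) = 6
Day 4: max(0, 13 - 4) = 9
Day 5: max(0, 12 - 4) = 8
Day 6: max(0, 13 - 4) = 9
Day 7: max(0, 14 - 4) = 10
Day 8: max(0, 12 - 4) = 8
Day 9: max(0, 13 - 4) = 9
Day 10: max(0, 13 - 4) = 9
Day 11: max(0, 10 - 4) = 6
Day 12: max(0, 14 - 4) = 10
Day 13: max(0, 12 - 4) = 8
Total ADD = 111

111


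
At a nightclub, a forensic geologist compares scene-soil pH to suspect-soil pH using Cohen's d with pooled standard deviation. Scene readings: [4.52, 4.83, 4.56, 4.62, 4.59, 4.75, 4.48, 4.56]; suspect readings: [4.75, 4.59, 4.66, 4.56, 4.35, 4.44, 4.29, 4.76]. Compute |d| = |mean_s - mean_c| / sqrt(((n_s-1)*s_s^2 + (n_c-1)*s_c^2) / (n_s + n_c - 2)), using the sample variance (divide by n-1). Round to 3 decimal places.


Pooled-variance Cohen's d for soil pH comparison:
Scene mean = 36.91 / 8 = 4.61375
Suspect mean = 36.4 / 8 = 4.55
Scene sample variance s_s^2 = 0.014055
Suspect sample variance s_c^2 = 0.031086
Pooled variance = ((n_s-1)*s_s^2 + (n_c-1)*s_c^2) / (n_s + n_c - 2) = 0.022571
Pooled SD = sqrt(0.022571) = 0.150236
Mean difference = 0.06375
|d| = |0.06375| / 0.150236 = 0.424

0.424


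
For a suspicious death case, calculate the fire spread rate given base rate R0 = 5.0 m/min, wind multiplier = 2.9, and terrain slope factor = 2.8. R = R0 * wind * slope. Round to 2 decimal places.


Fire spread rate calculation:
R = R0 * wind_factor * slope_factor
= 5.0 * 2.9 * 2.8
= 14.5 * 2.8
= 40.60 m/min

40.60


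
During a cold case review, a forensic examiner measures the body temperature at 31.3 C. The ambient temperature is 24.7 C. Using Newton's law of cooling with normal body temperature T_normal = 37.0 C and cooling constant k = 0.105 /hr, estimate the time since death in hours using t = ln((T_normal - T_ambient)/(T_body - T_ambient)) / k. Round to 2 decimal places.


Using Newton's law of cooling:
t = ln((T_normal - T_ambient) / (T_body - T_ambient)) / k
T_normal - T_ambient = 12.3
T_body - T_ambient = 6.6
Ratio = 1.863636
ln(ratio) = 0.622529
t = 0.622529 / 0.105 = 5.93 hours

5.93


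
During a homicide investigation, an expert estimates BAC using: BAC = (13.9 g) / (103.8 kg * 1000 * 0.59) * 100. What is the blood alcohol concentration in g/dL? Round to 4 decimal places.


Applying the Widmark formula:
BAC = (dose_g / (body_wt * 1000 * r)) * 100
Denominator = 103.8 * 1000 * 0.59 = 61242
BAC = (13.9 / 61242) * 100
BAC = 0.0227 g/dL

0.0227


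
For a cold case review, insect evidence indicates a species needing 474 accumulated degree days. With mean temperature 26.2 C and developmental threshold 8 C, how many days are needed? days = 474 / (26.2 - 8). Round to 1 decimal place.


Insect development time:
Effective temperature = avg_temp - T_base = 26.2 - 8 = 18.2 C
Days = ADD / effective_temp = 474 / 18.2 = 26.0 days

26.0


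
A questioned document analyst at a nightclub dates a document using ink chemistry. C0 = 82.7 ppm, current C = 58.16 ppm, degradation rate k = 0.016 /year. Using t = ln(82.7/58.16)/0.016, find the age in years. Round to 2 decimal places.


Document age estimation:
C0/C = 82.7 / 58.16 = 1.421939
ln(C0/C) = 0.352021
t = 0.352021 / 0.016 = 22.00 years

22.00


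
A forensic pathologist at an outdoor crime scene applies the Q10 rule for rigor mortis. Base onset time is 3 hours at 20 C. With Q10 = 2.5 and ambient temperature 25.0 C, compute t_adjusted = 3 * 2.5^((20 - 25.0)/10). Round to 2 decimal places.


Rigor mortis time adjustment:
Exponent = (T_ref - T_actual) / 10 = (20 - 25.0) / 10 = -0.5
Q10 factor = 2.5^-0.5 = 0.63246
t_adjusted = 3 * 0.63246 = 1.90 hours

1.90


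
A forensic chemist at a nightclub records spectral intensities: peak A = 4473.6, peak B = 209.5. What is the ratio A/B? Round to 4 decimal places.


Spectral peak ratio:
Peak A = 4473.6 counts
Peak B = 209.5 counts
Ratio = 4473.6 / 209.5 = 21.3537

21.3537


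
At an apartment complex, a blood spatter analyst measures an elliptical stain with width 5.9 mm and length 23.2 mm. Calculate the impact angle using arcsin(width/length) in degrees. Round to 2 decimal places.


Blood spatter impact angle calculation:
width / length = 5.9 / 23.2 = 0.25431
angle = arcsin(0.25431)
angle = 14.73 degrees

14.73


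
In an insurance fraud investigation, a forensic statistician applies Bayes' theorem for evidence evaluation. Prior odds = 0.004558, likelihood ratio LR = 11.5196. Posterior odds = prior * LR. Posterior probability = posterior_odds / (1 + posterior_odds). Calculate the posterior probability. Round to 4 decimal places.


Bayesian evidence evaluation:
Posterior odds = prior_odds * LR = 0.004558 * 11.5196 = 0.05250634
Posterior probability = posterior_odds / (1 + posterior_odds)
= 0.05250634 / (1 + 0.05250634)
= 0.05250634 / 1.05250634
= 0.0499

0.0499


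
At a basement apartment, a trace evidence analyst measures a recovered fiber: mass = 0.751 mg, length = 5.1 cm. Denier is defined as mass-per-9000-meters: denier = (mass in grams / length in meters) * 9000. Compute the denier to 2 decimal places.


Denier calculation:
Mass in grams = 0.751 mg / 1000 = 0.000751 g
Length in meters = 5.1 cm / 100 = 0.051 m
Linear density = mass / length = 0.000751 / 0.051 = 0.01472549 g/m
Denier = (g/m) * 9000 = 0.01472549 * 9000 = 132.53

132.53


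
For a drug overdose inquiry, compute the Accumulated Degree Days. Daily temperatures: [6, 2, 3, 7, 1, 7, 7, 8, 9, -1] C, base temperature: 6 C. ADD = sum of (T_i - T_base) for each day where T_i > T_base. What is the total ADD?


Computing ADD day by day:
Day 1: max(0, 6 - 6) = 0
Day 2: max(0, 2 - 6) = 0
Day 3: max(0, 3 - 6) = 0
Day 4: max(0, 7 - 6) = 1
Day 5: max(0, 1 - 6) = 0
Day 6: max(0, 7 - 6) = 1
Day 7: max(0, 7 - 6) = 1
Day 8: max(0, 8 - 6) = 2
Day 9: max(0, 9 - 6) = 3
Day 10: max(0, -1 - 6) = 0
Total ADD = 8

8


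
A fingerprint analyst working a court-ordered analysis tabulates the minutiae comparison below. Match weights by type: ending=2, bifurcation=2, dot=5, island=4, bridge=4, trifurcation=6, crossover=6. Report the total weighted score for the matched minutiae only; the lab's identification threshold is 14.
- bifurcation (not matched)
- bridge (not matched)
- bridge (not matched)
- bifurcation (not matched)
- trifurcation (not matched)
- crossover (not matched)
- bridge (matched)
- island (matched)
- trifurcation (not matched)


Weighted minutiae match score:
  bifurcation: not matched, +0
  bridge: not matched, +0
  bridge: not matched, +0
  bifurcation: not matched, +0
  trifurcation: not matched, +0
  crossover: not matched, +0
  bridge: matched, +4 (running total 4)
  island: matched, +4 (running total 8)
  trifurcation: not matched, +0
Total score = 8
Threshold = 14; verdict = inconclusive

8


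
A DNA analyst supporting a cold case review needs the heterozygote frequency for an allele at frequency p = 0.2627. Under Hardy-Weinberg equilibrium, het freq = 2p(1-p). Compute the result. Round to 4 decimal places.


Hardy-Weinberg heterozygote frequency:
q = 1 - p = 1 - 0.2627 = 0.7373
2pq = 2 * 0.2627 * 0.7373 = 0.3874

0.3874


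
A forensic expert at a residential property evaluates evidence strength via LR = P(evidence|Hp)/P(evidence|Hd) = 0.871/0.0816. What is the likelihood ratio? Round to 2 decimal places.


Likelihood ratio calculation:
LR = P(E|Hp) / P(E|Hd)
LR = 0.871 / 0.0816
LR = 10.67

10.67


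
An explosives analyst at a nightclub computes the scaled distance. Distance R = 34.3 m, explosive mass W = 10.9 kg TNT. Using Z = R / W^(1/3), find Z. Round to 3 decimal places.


Scaled distance calculation:
W^(1/3) = 10.9^(1/3) = 2.21722
Z = R / W^(1/3) = 34.3 / 2.21722
Z = 15.470 m/kg^(1/3)

15.470


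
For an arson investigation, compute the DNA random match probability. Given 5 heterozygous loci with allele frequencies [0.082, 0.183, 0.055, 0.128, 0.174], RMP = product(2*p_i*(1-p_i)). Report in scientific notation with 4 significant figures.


Computing RMP for 5 loci:
Locus 1: 2 * 0.082 * 0.918 = 0.150552
Locus 2: 2 * 0.183 * 0.817 = 0.299022
Locus 3: 2 * 0.055 * 0.945 = 0.10395
Locus 4: 2 * 0.128 * 0.872 = 0.223232
Locus 5: 2 * 0.174 * 0.826 = 0.287448
RMP = 3.003e-04

3.003e-04


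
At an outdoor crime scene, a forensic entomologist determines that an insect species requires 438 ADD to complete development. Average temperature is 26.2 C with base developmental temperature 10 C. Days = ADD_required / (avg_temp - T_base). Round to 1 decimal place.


Insect development time:
Effective temperature = avg_temp - T_base = 26.2 - 10 = 16.2 C
Days = ADD / effective_temp = 438 / 16.2 = 27.0 days

27.0


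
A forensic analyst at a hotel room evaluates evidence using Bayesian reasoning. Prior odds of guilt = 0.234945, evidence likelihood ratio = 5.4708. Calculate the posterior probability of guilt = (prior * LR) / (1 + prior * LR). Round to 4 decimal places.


Bayesian evidence evaluation:
Posterior odds = prior_odds * LR = 0.234945 * 5.4708 = 1.285337
Posterior probability = posterior_odds / (1 + posterior_odds)
= 1.285337 / (1 + 1.285337)
= 1.285337 / 2.285337
= 0.5624

0.5624


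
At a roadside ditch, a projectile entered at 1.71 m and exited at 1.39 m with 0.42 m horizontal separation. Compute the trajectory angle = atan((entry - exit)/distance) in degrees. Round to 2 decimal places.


Bullet trajectory angle:
Height difference = 1.71 - 1.39 = 0.32 m
angle = atan(0.32 / 0.42)
angle = atan(0.761905)
angle = 37.30 degrees

37.30


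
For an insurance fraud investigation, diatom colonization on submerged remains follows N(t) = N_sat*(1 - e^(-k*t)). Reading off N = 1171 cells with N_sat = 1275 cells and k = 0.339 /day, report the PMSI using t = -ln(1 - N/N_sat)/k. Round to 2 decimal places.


PMSI from diatom colonization curve:
N / N_sat = 1171 / 1275 = 0.918431
1 - N/N_sat = 0.081569
ln(1 - N/N_sat) = -2.506306
t = -ln(1 - N/N_sat) / k = -(-2.506306) / 0.339 = 7.39 days

7.39


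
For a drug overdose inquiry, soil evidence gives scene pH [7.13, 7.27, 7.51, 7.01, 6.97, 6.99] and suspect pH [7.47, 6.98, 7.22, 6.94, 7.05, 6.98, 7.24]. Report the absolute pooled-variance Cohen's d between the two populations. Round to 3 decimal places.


Pooled-variance Cohen's d for soil pH comparison:
Scene mean = 42.88 / 6 = 7.146667
Suspect mean = 49.88 / 7 = 7.125714
Scene sample variance s_s^2 = 0.044387
Suspect sample variance s_c^2 = 0.037195
Pooled variance = ((n_s-1)*s_s^2 + (n_c-1)*s_c^2) / (n_s + n_c - 2) = 0.040464
Pooled SD = sqrt(0.040464) = 0.201157
Mean difference = 0.020952
|d| = |0.020952| / 0.201157 = 0.104

0.104
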